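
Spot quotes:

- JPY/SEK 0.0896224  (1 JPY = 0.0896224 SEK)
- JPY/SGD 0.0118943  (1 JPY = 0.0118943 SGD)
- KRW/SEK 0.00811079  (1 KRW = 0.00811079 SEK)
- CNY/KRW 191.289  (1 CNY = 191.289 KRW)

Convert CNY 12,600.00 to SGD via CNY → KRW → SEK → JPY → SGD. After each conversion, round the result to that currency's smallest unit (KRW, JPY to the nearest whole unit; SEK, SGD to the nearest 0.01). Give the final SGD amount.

CNY 12,600.00 × 191.289 = KRW 2,410,241
KRW 2,410,241 × 0.00811079 = SEK 19,548.96
SEK 19,548.96 ÷ 0.0896224 = JPY 218,126
JPY 218,126 × 0.0118943 = SGD 2,594.46

SGD 2,594.46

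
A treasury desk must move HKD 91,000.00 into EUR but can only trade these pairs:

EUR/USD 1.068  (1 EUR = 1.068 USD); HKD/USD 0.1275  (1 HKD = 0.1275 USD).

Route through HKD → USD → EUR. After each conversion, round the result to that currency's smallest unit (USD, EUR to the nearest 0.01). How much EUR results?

HKD 91,000.00 × 0.1275 = USD 11,602.50
USD 11,602.50 ÷ 1.068 = EUR 10,863.76

EUR 10,863.76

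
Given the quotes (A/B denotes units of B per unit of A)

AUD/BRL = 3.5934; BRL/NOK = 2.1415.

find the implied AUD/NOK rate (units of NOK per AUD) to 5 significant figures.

AUD/NOK = 7.6953

1 AUD × 3.5934 = 3.5934 BRL
3.5934 BRL × 2.1415 = 7.69527 NOK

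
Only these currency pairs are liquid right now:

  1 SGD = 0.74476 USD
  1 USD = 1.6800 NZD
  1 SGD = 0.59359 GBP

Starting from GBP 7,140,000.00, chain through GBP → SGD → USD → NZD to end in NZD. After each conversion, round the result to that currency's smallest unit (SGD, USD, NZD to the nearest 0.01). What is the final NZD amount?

GBP 7,140,000.00 ÷ 0.59359 = SGD 12,028,504.52
SGD 12,028,504.52 × 0.74476 = USD 8,958,349.03
USD 8,958,349.03 × 1.6800 = NZD 15,050,026.37

NZD 15,050,026.37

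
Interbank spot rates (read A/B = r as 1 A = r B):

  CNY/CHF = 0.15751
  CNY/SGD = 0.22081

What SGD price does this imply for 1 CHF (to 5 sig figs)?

CHF/SGD = 1.4019

1 CHF ÷ 0.15751 = 6.3488 CNY
6.3488 CNY × 0.22081 = 1.40188 SGD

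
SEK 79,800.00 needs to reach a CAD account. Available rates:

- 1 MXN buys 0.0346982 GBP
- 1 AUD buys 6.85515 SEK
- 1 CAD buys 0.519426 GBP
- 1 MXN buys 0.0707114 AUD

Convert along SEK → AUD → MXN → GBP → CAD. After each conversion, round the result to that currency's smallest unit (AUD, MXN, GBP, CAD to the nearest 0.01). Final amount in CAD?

CAD 10,997.14

SEK 79,800.00 ÷ 6.85515 = AUD 11,640.88
AUD 11,640.88 ÷ 0.0707114 = MXN 164,625.22
MXN 164,625.22 × 0.0346982 = GBP 5,712.20
GBP 5,712.20 ÷ 0.519426 = CAD 10,997.14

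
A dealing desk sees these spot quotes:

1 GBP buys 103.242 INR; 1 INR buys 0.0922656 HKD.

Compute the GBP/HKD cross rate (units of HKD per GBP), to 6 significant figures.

1 GBP × 103.242 = 103.242 INR
103.242 INR × 0.0922656 = 9.52569 HKD

GBP/HKD = 9.52569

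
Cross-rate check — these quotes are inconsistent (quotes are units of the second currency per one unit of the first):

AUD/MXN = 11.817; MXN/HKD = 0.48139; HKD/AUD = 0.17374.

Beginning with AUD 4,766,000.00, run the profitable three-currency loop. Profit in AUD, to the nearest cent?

Profit: AUD 56,252.21

Profitable loop is AUD → HKD → MXN → AUD:
AUD 4,766,000.00 ÷ 0.17374 = HKD 27,431,794.64
HKD 27,431,794.64 ÷ 0.48139 = MXN 56,984,554.39
MXN 56,984,554.39 ÷ 11.817 = AUD 4,822,252.21
Profit = AUD 4,822,252.21 − AUD 4,766,000.00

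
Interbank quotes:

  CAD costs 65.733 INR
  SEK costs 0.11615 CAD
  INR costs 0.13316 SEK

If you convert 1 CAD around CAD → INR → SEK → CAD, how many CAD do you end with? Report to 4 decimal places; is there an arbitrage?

Around CAD → INR → SEK → CAD: 1 × 65.733 × 0.13316 × 0.11615 = 1.016662
Product > 1; profitable direction is CAD → INR → SEK → CAD.

1.0167 (arbitrage exists)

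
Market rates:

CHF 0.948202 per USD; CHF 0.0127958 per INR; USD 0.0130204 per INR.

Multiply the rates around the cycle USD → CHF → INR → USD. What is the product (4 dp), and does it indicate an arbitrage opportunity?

Around USD → CHF → INR → USD: 1 × 0.948202 ÷ 0.0127958 × 0.0130204 = 0.964845
Product < 1; profitable direction is USD → INR → CHF → USD.

0.9648 (arbitrage exists)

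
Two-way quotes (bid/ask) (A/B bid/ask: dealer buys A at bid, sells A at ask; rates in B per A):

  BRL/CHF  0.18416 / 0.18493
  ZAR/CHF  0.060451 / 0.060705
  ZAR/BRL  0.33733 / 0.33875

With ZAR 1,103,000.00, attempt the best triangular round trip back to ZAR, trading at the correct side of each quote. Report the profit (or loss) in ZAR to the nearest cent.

Net profit: ZAR 25,759.25

Best loop ZAR → BRL → CHF → ZAR:
ZAR 1,103,000.00 × 0.33733 (sell ZAR at bid) = BRL 372,074.99
BRL 372,074.99 × 0.18416 (sell BRL at bid) = CHF 68,521.33
CHF 68,521.33 ÷ 0.060705 (buy ZAR at ask) = ZAR 1,128,759.25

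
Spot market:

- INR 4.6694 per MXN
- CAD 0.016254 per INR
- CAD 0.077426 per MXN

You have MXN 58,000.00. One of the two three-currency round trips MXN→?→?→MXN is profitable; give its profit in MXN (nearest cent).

Profitable loop is MXN → CAD → INR → MXN:
MXN 58,000.00 × 0.077426 = CAD 4,490.71
CAD 4,490.71 ÷ 0.016254 = INR 276,283.25
INR 276,283.25 ÷ 4.6694 = MXN 59,168.90
Profit = MXN 59,168.90 − MXN 58,000.00

Profit: MXN 1,168.90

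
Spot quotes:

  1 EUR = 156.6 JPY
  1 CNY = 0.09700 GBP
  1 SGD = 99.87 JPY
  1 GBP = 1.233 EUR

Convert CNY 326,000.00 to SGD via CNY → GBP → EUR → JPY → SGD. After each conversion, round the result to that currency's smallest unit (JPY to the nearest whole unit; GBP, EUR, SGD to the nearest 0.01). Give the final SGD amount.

CNY 326,000.00 × 0.09700 = GBP 31,622.00
GBP 31,622.00 × 1.233 = EUR 38,989.93
EUR 38,989.93 × 156.6 = JPY 6,105,823
JPY 6,105,823 ÷ 99.87 = SGD 61,137.71

SGD 61,137.71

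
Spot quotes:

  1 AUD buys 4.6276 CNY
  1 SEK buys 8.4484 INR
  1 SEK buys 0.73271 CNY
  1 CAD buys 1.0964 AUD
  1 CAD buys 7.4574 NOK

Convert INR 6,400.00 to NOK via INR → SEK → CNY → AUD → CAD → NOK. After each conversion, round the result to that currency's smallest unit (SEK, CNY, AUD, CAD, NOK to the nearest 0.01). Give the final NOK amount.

INR 6,400.00 ÷ 8.4484 = SEK 757.54
SEK 757.54 × 0.73271 = CNY 555.06
CNY 555.06 ÷ 4.6276 = AUD 119.95
AUD 119.95 ÷ 1.0964 = CAD 109.40
CAD 109.40 × 7.4574 = NOK 815.84

NOK 815.84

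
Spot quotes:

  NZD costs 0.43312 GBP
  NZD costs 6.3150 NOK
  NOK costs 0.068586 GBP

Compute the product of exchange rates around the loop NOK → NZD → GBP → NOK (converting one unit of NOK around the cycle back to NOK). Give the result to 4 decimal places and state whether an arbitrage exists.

Around NOK → NZD → GBP → NOK: 1 ÷ 6.3150 × 0.43312 ÷ 0.068586 = 0.999999
Product ≈ 1 (deviation 0.000%, within rounding noise).

1.0000 (no arbitrage)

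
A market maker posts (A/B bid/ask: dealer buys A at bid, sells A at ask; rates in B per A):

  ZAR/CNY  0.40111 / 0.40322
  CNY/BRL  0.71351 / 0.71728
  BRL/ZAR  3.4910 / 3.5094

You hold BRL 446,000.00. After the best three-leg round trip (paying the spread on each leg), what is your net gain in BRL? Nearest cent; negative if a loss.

Best loop BRL → ZAR → CNY → BRL:
BRL 446,000.00 × 3.4910 (sell BRL at bid) = ZAR 1,556,986.00
ZAR 1,556,986.00 × 0.40111 (sell ZAR at bid) = CNY 624,522.65
CNY 624,522.65 × 0.71351 (sell CNY at bid) = BRL 445,603.16

Net result: BRL -396.84 (no profitable arbitrage after spreads)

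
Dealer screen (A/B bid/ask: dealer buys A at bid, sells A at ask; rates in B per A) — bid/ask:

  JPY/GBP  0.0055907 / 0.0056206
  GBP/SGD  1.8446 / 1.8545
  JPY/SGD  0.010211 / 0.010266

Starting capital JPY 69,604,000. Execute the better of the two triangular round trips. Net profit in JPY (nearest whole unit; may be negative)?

Best loop JPY → GBP → SGD → JPY:
JPY 69,604,000 × 0.0055907 (sell JPY at bid) = GBP 389,135.08
GBP 389,135.08 × 1.8446 (sell GBP at bid) = SGD 717,798.57
SGD 717,798.57 ÷ 0.010266 (buy JPY at ask) = JPY 69,919,986

Net profit: JPY 315,986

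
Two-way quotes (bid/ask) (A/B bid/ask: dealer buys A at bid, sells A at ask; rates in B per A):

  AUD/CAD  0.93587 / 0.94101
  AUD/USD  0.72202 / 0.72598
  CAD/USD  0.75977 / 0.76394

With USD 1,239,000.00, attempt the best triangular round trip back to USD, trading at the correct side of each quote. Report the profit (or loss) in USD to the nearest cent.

Net profit: USD 5,420.18

Best loop USD → CAD → AUD → USD:
USD 1,239,000.00 ÷ 0.76394 (buy CAD at ask) = CAD 1,621,855.12
CAD 1,621,855.12 ÷ 0.94101 (buy AUD at ask) = AUD 1,723,525.91
AUD 1,723,525.91 × 0.72202 (sell AUD at bid) = USD 1,244,420.18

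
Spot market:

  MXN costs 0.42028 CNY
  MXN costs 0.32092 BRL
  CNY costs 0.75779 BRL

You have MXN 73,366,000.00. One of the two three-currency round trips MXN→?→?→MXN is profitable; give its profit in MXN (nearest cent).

Profit: MXN 561,161.52

Profitable loop is MXN → BRL → CNY → MXN:
MXN 73,366,000.00 × 0.32092 = BRL 23,544,616.72
BRL 23,544,616.72 ÷ 0.75779 = CNY 31,070,107.44
CNY 31,070,107.44 ÷ 0.42028 = MXN 73,927,161.52
Profit = MXN 73,927,161.52 − MXN 73,366,000.00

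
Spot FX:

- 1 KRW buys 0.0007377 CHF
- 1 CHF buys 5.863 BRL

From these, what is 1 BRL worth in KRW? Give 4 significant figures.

1 BRL ÷ 5.863 = 0.170561 CHF
0.170561 CHF ÷ 0.0007377 = 231.207 KRW

BRL/KRW = 231.2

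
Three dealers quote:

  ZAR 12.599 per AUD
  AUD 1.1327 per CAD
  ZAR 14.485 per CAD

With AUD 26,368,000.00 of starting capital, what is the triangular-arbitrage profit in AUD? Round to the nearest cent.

Profit: AUD 395,611.26

Profitable loop is AUD → CAD → ZAR → AUD:
AUD 26,368,000.00 ÷ 1.1327 = CAD 23,278,891.15
CAD 23,278,891.15 × 14.485 = ZAR 337,194,738.24
ZAR 337,194,738.24 ÷ 12.599 = AUD 26,763,611.26
Profit = AUD 26,763,611.26 − AUD 26,368,000.00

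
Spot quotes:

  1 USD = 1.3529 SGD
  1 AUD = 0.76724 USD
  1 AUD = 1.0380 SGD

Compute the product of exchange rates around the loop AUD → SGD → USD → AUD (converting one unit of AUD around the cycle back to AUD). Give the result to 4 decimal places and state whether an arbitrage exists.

Around AUD → SGD → USD → AUD: 1 × 1.0380 ÷ 1.3529 ÷ 0.76724 = 1.000001
Product ≈ 1 (deviation 0.000%, within rounding noise).

1.0000 (no arbitrage)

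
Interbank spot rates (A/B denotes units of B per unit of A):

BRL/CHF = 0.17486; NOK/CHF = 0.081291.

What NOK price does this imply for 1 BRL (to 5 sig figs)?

1 BRL × 0.17486 = 0.17486 CHF
0.17486 CHF ÷ 0.081291 = 2.15104 NOK

BRL/NOK = 2.1510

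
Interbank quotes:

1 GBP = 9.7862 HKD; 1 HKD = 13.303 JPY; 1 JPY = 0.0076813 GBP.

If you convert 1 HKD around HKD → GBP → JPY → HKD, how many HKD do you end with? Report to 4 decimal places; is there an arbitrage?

Around HKD → GBP → JPY → HKD: 1 ÷ 9.7862 ÷ 0.0076813 ÷ 13.303 = 1.000004
Product ≈ 1 (deviation 0.000%, within rounding noise).

1.0000 (no arbitrage)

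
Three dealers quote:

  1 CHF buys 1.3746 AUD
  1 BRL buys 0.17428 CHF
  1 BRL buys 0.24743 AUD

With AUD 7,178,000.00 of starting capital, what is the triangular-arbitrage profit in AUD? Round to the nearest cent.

Profit: AUD 235,647.26

Profitable loop is AUD → CHF → BRL → AUD:
AUD 7,178,000.00 ÷ 1.3746 = CHF 5,221,882.73
CHF 5,221,882.73 ÷ 0.17428 = BRL 29,962,604.60
BRL 29,962,604.60 × 0.24743 = AUD 7,413,647.26
Profit = AUD 7,413,647.26 − AUD 7,178,000.00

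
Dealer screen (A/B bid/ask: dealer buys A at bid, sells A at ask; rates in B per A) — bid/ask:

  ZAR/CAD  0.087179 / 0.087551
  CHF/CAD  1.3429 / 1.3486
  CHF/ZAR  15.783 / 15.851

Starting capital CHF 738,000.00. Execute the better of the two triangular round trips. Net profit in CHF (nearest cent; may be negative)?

Best loop CHF → ZAR → CAD → CHF:
CHF 738,000.00 × 15.783 (sell CHF at bid) = ZAR 11,647,854.00
ZAR 11,647,854.00 × 0.087179 (sell ZAR at bid) = CAD 1,015,448.26
CAD 1,015,448.26 ÷ 1.3486 (buy CHF at ask) = CHF 752,964.75

Net profit: CHF 14,964.75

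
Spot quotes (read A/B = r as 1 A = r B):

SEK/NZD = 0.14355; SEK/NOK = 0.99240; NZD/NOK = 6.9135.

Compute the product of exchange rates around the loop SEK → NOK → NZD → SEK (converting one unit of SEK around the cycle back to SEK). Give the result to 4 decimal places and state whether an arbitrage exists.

Around SEK → NOK → NZD → SEK: 1 × 0.99240 ÷ 6.9135 ÷ 0.14355 = 0.999967
Product ≈ 1 (deviation 0.003%, within rounding noise).

1.0000 (no arbitrage)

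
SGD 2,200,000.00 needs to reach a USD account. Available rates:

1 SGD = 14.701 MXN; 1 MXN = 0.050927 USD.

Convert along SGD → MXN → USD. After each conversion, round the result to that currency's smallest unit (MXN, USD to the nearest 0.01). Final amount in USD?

SGD 2,200,000.00 × 14.701 = MXN 32,342,200.00
MXN 32,342,200.00 × 0.050927 = USD 1,647,091.22

USD 1,647,091.22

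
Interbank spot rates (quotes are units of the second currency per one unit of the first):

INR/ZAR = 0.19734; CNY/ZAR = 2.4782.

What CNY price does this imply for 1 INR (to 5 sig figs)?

1 INR × 0.19734 = 0.19734 ZAR
0.19734 ZAR ÷ 2.4782 = 0.0796304 CNY

INR/CNY = 0.079630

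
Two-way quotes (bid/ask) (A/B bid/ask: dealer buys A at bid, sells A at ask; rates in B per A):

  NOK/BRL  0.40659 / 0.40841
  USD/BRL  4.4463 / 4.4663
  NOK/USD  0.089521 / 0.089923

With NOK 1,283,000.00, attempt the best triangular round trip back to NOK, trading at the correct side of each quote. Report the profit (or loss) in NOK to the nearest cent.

Net profit: NOK 15,866.96

Best loop NOK → BRL → USD → NOK:
NOK 1,283,000.00 × 0.40659 (sell NOK at bid) = BRL 521,654.97
BRL 521,654.97 ÷ 4.4663 (buy USD at ask) = USD 116,798.01
USD 116,798.01 ÷ 0.089923 (buy NOK at ask) = NOK 1,298,866.96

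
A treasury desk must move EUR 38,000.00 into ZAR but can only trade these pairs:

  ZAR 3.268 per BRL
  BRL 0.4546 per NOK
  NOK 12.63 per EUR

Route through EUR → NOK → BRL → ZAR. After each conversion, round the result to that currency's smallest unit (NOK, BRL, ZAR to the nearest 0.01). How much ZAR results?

ZAR 713,014.59

EUR 38,000.00 × 12.63 = NOK 479,940.00
NOK 479,940.00 × 0.4546 = BRL 218,180.72
BRL 218,180.72 × 3.268 = ZAR 713,014.59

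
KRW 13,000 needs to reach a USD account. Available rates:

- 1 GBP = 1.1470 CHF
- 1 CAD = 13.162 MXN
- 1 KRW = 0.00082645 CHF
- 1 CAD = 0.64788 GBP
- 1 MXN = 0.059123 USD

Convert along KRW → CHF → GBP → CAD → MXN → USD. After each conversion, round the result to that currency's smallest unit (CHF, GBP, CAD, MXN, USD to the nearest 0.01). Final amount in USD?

KRW 13,000 × 0.00082645 = CHF 10.74
CHF 10.74 ÷ 1.1470 = GBP 9.36
GBP 9.36 ÷ 0.64788 = CAD 14.45
CAD 14.45 × 13.162 = MXN 190.19
MXN 190.19 × 0.059123 = USD 11.24

USD 11.24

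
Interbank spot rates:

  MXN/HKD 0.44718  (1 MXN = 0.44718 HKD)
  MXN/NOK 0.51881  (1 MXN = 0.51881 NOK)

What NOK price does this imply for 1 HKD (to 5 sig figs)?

HKD/NOK = 1.1602

1 HKD ÷ 0.44718 = 2.23624 MXN
2.23624 MXN × 0.51881 = 1.16018 NOK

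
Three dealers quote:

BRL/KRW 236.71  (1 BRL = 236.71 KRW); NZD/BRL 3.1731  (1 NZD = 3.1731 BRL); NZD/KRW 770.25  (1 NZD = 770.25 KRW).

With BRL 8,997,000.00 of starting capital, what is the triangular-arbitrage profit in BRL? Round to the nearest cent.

Profitable loop is BRL → NZD → KRW → BRL:
BRL 8,997,000.00 ÷ 3.1731 = NZD 2,835,397.56
NZD 2,835,397.56 × 770.25 = KRW 2,183,964,971
KRW 2,183,964,971 ÷ 236.71 = BRL 9,226,331.68
Profit = BRL 9,226,331.68 − BRL 8,997,000.00

Profit: BRL 229,331.68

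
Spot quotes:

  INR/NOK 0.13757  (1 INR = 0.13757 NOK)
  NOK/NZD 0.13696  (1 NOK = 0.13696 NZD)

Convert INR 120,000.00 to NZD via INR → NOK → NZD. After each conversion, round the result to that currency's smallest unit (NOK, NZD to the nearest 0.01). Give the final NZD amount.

INR 120,000.00 × 0.13757 = NOK 16,508.40
NOK 16,508.40 × 0.13696 = NZD 2,260.99

NZD 2,260.99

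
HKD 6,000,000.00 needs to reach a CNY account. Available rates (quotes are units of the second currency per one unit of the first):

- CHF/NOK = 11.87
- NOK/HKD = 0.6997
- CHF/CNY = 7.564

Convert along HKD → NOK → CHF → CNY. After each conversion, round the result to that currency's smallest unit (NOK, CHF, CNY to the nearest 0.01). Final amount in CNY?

CNY 5,464,371.04

HKD 6,000,000.00 ÷ 0.6997 = NOK 8,575,103.62
NOK 8,575,103.62 ÷ 11.87 = CHF 722,418.17
CHF 722,418.17 × 7.564 = CNY 5,464,371.04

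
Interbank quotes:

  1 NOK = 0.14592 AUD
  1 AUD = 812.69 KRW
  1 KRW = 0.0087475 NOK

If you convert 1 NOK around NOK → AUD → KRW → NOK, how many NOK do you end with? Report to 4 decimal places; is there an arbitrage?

Around NOK → AUD → KRW → NOK: 1 × 0.14592 × 812.69 × 0.0087475 = 1.037346
Product > 1; profitable direction is NOK → AUD → KRW → NOK.

1.0373 (arbitrage exists)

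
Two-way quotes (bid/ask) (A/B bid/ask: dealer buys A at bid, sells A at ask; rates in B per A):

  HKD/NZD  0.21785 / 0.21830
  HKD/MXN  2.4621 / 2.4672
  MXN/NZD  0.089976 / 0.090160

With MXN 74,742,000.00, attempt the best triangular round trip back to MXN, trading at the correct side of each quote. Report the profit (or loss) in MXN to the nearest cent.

Best loop MXN → NZD → HKD → MXN:
MXN 74,742,000.00 × 0.089976 (sell MXN at bid) = NZD 6,724,986.19
NZD 6,724,986.19 ÷ 0.21830 (buy HKD at ask) = HKD 30,806,166.71
HKD 30,806,166.71 × 2.4621 (sell HKD at bid) = MXN 75,847,863.05

Net profit: MXN 1,105,863.05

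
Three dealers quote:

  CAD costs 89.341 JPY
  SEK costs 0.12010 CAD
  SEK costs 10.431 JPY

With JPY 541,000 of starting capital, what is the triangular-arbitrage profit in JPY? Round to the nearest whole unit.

Profitable loop is JPY → SEK → CAD → JPY:
JPY 541,000 ÷ 10.431 = SEK 51,864.63
SEK 51,864.63 × 0.12010 = CAD 6,228.94
CAD 6,228.94 × 89.341 = JPY 556,500
Profit = JPY 556,500 − JPY 541,000

Profit: JPY 15,500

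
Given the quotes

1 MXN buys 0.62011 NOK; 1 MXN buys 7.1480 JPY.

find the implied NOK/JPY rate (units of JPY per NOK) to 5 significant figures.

NOK/JPY = 11.527

1 NOK ÷ 0.62011 = 1.61262 MXN
1.61262 MXN × 7.1480 = 11.527 JPY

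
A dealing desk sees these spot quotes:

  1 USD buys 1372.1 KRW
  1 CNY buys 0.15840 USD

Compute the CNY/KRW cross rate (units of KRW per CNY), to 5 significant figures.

CNY/KRW = 217.34

1 CNY × 0.15840 = 0.1584 USD
0.1584 USD × 1372.1 = 217.341 KRW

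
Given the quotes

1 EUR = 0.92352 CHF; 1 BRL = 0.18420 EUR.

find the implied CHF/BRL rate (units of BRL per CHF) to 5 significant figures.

1 CHF ÷ 0.92352 = 1.08281 EUR
1.08281 EUR ÷ 0.18420 = 5.87847 BRL

CHF/BRL = 5.8785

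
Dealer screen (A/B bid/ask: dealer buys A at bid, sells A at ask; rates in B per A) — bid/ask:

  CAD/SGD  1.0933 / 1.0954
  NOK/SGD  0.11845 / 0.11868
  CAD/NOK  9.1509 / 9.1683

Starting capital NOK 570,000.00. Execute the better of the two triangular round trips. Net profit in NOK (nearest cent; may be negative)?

Best loop NOK → CAD → SGD → NOK:
NOK 570,000.00 ÷ 9.1683 (buy CAD at ask) = CAD 62,170.74
CAD 62,170.74 × 1.0933 (sell CAD at bid) = SGD 67,971.27
SGD 67,971.27 ÷ 0.11868 (buy NOK at ask) = NOK 572,727.25

Net profit: NOK 2,727.25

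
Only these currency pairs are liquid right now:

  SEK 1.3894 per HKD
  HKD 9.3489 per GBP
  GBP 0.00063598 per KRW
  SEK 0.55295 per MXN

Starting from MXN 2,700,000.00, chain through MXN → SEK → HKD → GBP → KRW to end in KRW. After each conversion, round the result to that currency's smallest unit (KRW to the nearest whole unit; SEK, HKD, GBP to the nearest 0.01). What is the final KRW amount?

MXN 2,700,000.00 × 0.55295 = SEK 1,492,965.00
SEK 1,492,965.00 ÷ 1.3894 = HKD 1,074,539.37
HKD 1,074,539.37 ÷ 9.3489 = GBP 114,937.52
GBP 114,937.52 ÷ 0.00063598 = KRW 180,725,054

KRW 180,725,054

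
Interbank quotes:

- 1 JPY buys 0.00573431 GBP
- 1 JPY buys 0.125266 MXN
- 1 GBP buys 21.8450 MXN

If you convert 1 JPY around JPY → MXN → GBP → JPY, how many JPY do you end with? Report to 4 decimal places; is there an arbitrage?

Around JPY → MXN → GBP → JPY: 1 × 0.125266 ÷ 21.8450 ÷ 0.00573431 = 1.000000
Product ≈ 1 (deviation 0.000%, within rounding noise).

1.0000 (no arbitrage)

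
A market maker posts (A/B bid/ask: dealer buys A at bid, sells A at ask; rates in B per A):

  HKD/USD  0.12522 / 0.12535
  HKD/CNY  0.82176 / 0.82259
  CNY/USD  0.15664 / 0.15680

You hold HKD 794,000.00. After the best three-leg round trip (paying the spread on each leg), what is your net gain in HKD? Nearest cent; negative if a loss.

Net profit: HKD 21,349.55

Best loop HKD → CNY → USD → HKD:
HKD 794,000.00 × 0.82176 (sell HKD at bid) = CNY 652,477.44
CNY 652,477.44 × 0.15664 (sell CNY at bid) = USD 102,204.07
USD 102,204.07 ÷ 0.12535 (buy HKD at ask) = HKD 815,349.55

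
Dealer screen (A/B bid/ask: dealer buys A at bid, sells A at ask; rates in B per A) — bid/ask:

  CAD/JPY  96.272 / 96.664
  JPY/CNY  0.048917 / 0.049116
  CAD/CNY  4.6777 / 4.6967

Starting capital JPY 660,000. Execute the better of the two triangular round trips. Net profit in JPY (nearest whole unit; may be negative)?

Net profit: JPY 1,776

Best loop JPY → CNY → CAD → JPY:
JPY 660,000 × 0.048917 (sell JPY at bid) = CNY 32,285.22
CNY 32,285.22 ÷ 4.6967 (buy CAD at ask) = CAD 6,874.02
CAD 6,874.02 × 96.272 (sell CAD at bid) = JPY 661,776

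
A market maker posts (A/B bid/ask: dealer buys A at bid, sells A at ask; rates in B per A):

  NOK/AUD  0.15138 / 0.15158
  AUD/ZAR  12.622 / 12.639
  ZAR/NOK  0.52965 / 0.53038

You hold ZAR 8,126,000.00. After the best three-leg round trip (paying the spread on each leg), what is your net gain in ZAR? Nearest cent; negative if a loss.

Net profit: ZAR 97,609.34

Best loop ZAR → NOK → AUD → ZAR:
ZAR 8,126,000.00 × 0.52965 (sell ZAR at bid) = NOK 4,303,935.90
NOK 4,303,935.90 × 0.15138 (sell NOK at bid) = AUD 651,529.82
AUD 651,529.82 × 12.622 (sell AUD at bid) = ZAR 8,223,609.34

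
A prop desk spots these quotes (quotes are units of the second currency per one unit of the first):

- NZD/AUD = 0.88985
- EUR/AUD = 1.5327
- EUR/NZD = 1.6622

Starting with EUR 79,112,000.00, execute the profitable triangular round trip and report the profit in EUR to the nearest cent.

Profit: EUR 2,866,400.14

Profitable loop is EUR → AUD → NZD → EUR:
EUR 79,112,000.00 × 1.5327 = AUD 121,254,962.40
AUD 121,254,962.40 ÷ 0.88985 = NZD 136,264,496.71
NZD 136,264,496.71 ÷ 1.6622 = EUR 81,978,400.14
Profit = EUR 81,978,400.14 − EUR 79,112,000.00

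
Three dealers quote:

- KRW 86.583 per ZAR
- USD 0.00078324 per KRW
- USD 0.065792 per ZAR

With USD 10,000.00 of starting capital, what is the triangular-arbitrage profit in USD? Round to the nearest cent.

Profitable loop is USD → ZAR → KRW → USD:
USD 10,000.00 ÷ 0.065792 = ZAR 151,994.16
ZAR 151,994.16 × 86.583 = KRW 13,160,111
KRW 13,160,111 × 0.00078324 = USD 10,307.53
Profit = USD 10,307.53 − USD 10,000.00

Profit: USD 307.53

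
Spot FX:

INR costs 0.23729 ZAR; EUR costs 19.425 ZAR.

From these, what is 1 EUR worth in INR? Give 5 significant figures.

1 EUR × 19.425 = 19.425 ZAR
19.425 ZAR ÷ 0.23729 = 81.8619 INR

EUR/INR = 81.862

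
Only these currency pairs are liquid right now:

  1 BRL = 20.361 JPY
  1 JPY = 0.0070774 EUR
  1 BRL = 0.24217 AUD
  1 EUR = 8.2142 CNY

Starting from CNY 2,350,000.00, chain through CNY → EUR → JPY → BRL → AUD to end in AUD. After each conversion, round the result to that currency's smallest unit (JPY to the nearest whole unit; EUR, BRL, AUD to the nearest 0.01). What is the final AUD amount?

CNY 2,350,000.00 ÷ 8.2142 = EUR 286,089.94
EUR 286,089.94 ÷ 0.0070774 = JPY 40,423,028
JPY 40,423,028 ÷ 20.361 = BRL 1,985,316.44
BRL 1,985,316.44 × 0.24217 = AUD 480,784.08

AUD 480,784.08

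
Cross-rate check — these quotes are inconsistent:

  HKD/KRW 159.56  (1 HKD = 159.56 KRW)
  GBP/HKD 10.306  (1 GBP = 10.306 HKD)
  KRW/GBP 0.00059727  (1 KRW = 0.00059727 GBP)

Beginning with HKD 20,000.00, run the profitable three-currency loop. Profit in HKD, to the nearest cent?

Profitable loop is HKD → GBP → KRW → HKD:
HKD 20,000.00 ÷ 10.306 = GBP 1,940.62
GBP 1,940.62 ÷ 0.00059727 = KRW 3,249,145
KRW 3,249,145 ÷ 159.56 = HKD 20,363.16
Profit = HKD 20,363.16 − HKD 20,000.00

Profit: HKD 363.16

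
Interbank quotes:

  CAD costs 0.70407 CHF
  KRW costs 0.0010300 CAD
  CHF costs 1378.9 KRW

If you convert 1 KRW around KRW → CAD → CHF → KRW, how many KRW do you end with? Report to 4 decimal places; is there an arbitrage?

Around KRW → CAD → CHF → KRW: 1 × 0.0010300 × 0.70407 × 1378.9 = 0.999967
Product ≈ 1 (deviation 0.003%, within rounding noise).

1.0000 (no arbitrage)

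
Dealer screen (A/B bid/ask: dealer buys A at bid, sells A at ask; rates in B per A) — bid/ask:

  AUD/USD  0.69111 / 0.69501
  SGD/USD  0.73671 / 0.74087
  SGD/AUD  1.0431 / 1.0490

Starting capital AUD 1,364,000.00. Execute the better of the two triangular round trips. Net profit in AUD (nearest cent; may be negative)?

Best loop AUD → SGD → USD → AUD:
AUD 1,364,000.00 ÷ 1.0490 (buy SGD at ask) = SGD 1,300,285.99
SGD 1,300,285.99 × 0.73671 (sell SGD at bid) = USD 957,933.69
USD 957,933.69 ÷ 0.69501 (buy AUD at ask) = AUD 1,378,302.02

Net profit: AUD 14,302.02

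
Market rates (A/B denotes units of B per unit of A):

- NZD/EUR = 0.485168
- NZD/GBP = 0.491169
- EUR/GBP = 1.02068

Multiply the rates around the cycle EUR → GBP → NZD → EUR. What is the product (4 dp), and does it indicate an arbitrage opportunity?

Around EUR → GBP → NZD → EUR: 1 × 1.02068 ÷ 0.491169 × 0.485168 = 1.008210
Product > 1; profitable direction is EUR → GBP → NZD → EUR.

1.0082 (arbitrage exists)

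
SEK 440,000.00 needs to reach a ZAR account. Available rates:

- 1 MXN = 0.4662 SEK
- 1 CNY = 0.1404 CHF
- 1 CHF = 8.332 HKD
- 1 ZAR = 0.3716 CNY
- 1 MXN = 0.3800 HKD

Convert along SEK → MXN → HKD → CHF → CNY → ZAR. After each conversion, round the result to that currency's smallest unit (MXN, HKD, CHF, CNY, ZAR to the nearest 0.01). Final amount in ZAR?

SEK 440,000.00 ÷ 0.4662 = MXN 943,800.94
MXN 943,800.94 × 0.3800 = HKD 358,644.36
HKD 358,644.36 ÷ 8.332 = CHF 43,044.21
CHF 43,044.21 ÷ 0.1404 = CNY 306,582.69
CNY 306,582.69 ÷ 0.3716 = ZAR 825,034.15

ZAR 825,034.15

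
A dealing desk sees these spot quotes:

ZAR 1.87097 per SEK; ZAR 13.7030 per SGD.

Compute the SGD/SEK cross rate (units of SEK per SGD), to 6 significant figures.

1 SGD × 13.7030 = 13.703 ZAR
13.703 ZAR ÷ 1.87097 = 7.32401 SEK

SGD/SEK = 7.32401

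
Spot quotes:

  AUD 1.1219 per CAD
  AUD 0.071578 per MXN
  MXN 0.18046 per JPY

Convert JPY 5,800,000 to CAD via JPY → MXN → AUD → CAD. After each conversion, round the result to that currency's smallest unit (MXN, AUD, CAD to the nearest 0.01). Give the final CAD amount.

CAD 66,778.14

JPY 5,800,000 × 0.18046 = MXN 1,046,668.00
MXN 1,046,668.00 × 0.071578 = AUD 74,918.40
AUD 74,918.40 ÷ 1.1219 = CAD 66,778.14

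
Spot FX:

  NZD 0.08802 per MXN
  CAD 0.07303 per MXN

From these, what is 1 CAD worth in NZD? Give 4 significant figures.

1 CAD ÷ 0.07303 = 13.693 MXN
13.693 MXN × 0.08802 = 1.20526 NZD

CAD/NZD = 1.205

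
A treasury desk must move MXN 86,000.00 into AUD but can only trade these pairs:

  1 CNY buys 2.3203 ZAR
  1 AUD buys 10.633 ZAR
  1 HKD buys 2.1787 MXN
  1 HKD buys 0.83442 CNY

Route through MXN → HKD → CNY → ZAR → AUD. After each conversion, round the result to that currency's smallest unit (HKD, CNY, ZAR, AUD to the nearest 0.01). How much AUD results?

AUD 7,187.44

MXN 86,000.00 ÷ 2.1787 = HKD 39,473.08
HKD 39,473.08 × 0.83442 = CNY 32,937.13
CNY 32,937.13 × 2.3203 = ZAR 76,424.02
ZAR 76,424.02 ÷ 10.633 = AUD 7,187.44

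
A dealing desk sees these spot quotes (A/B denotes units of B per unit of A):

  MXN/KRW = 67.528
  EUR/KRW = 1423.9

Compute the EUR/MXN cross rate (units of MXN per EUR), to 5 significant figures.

1 EUR × 1423.9 = 1423.9 KRW
1423.9 KRW ÷ 67.528 = 21.0861 MXN

EUR/MXN = 21.086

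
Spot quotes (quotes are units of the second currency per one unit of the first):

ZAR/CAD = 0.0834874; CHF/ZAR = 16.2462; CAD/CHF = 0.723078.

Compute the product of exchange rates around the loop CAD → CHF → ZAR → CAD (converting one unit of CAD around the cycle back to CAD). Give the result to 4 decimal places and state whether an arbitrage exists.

Around CAD → CHF → ZAR → CAD: 1 × 0.723078 × 16.2462 × 0.0834874 = 0.980749
Product < 1; profitable direction is CAD → ZAR → CHF → CAD.

0.9807 (arbitrage exists)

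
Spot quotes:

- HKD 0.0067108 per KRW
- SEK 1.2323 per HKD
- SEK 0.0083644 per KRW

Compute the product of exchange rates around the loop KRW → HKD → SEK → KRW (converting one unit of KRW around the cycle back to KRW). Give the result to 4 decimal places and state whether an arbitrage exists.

Around KRW → HKD → SEK → KRW: 1 × 0.0067108 × 1.2323 ÷ 0.0083644 = 0.988680
Product < 1; profitable direction is KRW → SEK → HKD → KRW.

0.9887 (arbitrage exists)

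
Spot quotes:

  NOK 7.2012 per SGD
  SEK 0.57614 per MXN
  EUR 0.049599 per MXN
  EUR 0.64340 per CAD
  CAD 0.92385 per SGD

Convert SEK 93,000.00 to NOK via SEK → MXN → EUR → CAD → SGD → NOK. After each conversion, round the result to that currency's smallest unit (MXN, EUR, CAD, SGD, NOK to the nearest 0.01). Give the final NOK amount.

SEK 93,000.00 ÷ 0.57614 = MXN 161,419.10
MXN 161,419.10 × 0.049599 = EUR 8,006.23
EUR 8,006.23 ÷ 0.64340 = CAD 12,443.63
CAD 12,443.63 ÷ 0.92385 = SGD 13,469.32
SGD 13,469.32 × 7.2012 = NOK 96,995.27

NOK 96,995.27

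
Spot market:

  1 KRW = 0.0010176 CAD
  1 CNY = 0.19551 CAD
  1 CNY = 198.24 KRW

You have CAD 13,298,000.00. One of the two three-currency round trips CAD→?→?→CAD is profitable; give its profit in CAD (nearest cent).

Profitable loop is CAD → CNY → KRW → CAD:
CAD 13,298,000.00 ÷ 0.19551 = CNY 68,016,981.23
CNY 68,016,981.23 × 198.24 = KRW 13,483,686,359
KRW 13,483,686,359 × 0.0010176 = CAD 13,720,999.24
Profit = CAD 13,720,999.24 − CAD 13,298,000.00

Profit: CAD 422,999.24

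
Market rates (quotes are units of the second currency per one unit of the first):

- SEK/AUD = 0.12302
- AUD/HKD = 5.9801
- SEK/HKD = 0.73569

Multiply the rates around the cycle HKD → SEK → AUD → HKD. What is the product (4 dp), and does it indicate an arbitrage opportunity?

Around HKD → SEK → AUD → HKD: 1 ÷ 0.73569 × 0.12302 × 5.9801 = 0.999975
Product ≈ 1 (deviation 0.002%, within rounding noise).

1.0000 (no arbitrage)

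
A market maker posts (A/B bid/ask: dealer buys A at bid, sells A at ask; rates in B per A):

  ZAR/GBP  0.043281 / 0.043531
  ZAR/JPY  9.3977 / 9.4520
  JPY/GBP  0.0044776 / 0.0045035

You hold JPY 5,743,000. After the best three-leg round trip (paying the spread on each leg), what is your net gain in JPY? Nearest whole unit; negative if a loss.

Net profit: JPY 96,319

Best loop JPY → ZAR → GBP → JPY:
JPY 5,743,000 ÷ 9.4520 (buy ZAR at ask) = ZAR 607,596.28
ZAR 607,596.28 × 0.043281 (sell ZAR at bid) = GBP 26,297.37
GBP 26,297.37 ÷ 0.0045035 (buy JPY at ask) = JPY 5,839,319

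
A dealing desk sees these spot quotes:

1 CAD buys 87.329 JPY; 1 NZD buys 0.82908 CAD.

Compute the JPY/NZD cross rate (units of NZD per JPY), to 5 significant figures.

1 JPY ÷ 87.329 = 0.0114509 CAD
0.0114509 CAD ÷ 0.82908 = 0.0138116 NZD

JPY/NZD = 0.013812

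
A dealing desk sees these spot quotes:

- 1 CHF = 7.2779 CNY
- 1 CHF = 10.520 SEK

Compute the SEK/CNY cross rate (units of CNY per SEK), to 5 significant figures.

SEK/CNY = 0.69182

1 SEK ÷ 10.520 = 0.095057 CHF
0.095057 CHF × 7.2779 = 0.691816 CNY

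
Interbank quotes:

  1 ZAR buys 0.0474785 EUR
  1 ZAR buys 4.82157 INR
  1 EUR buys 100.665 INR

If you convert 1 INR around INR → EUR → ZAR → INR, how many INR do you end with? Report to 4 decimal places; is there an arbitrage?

1.0088 (arbitrage exists)

Around INR → EUR → ZAR → INR: 1 ÷ 100.665 ÷ 0.0474785 × 4.82157 = 1.008818
Product > 1; profitable direction is INR → EUR → ZAR → INR.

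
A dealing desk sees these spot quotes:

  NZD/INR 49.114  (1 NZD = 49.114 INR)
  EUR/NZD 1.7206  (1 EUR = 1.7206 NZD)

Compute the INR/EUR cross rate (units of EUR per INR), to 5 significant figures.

INR/EUR = 0.011834

1 INR ÷ 49.114 = 0.0203608 NZD
0.0203608 NZD ÷ 1.7206 = 0.0118335 EUR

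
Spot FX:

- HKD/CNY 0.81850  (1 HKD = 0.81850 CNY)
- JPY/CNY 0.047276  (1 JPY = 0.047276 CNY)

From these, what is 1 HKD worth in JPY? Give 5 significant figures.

1 HKD × 0.81850 = 0.8185 CNY
0.8185 CNY ÷ 0.047276 = 17.3132 JPY

HKD/JPY = 17.313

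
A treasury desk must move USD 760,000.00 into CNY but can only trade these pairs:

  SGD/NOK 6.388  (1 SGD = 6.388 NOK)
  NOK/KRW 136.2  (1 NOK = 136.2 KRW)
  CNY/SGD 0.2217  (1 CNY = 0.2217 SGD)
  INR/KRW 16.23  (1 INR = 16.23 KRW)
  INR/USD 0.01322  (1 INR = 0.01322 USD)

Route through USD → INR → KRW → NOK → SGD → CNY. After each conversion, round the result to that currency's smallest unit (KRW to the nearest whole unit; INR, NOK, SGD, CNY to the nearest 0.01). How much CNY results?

CNY 4,837,187.82

USD 760,000.00 ÷ 0.01322 = INR 57,488,653.56
INR 57,488,653.56 × 16.23 = KRW 933,040,847
KRW 933,040,847 ÷ 136.2 = NOK 6,850,520.17
NOK 6,850,520.17 ÷ 6.388 = SGD 1,072,404.54
SGD 1,072,404.54 ÷ 0.2217 = CNY 4,837,187.82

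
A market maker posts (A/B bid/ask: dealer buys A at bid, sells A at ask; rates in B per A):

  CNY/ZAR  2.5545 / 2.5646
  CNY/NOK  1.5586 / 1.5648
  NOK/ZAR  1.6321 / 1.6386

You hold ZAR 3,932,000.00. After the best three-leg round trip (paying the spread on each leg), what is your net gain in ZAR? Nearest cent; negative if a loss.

Net result: ZAR -14,692.82 (no profitable arbitrage after spreads)

Best loop ZAR → NOK → CNY → ZAR:
ZAR 3,932,000.00 ÷ 1.6386 (buy NOK at ask) = NOK 2,399,609.42
NOK 2,399,609.42 ÷ 1.5648 (buy CNY at ask) = CNY 1,533,492.73
CNY 1,533,492.73 × 2.5545 (sell CNY at bid) = ZAR 3,917,307.18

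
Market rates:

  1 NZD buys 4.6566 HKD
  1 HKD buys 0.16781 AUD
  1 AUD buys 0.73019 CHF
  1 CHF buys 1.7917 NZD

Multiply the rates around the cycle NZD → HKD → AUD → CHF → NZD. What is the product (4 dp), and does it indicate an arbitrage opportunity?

Around NZD → HKD → AUD → CHF → NZD: 1 × 4.6566 × 0.16781 × 0.73019 × 1.7917 = 1.022323
Product > 1; profitable direction is NZD → HKD → AUD → CHF → NZD.

1.0223 (arbitrage exists)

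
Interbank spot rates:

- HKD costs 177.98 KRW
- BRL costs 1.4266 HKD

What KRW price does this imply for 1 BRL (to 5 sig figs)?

1 BRL × 1.4266 = 1.4266 HKD
1.4266 HKD × 177.98 = 253.906 KRW

BRL/KRW = 253.91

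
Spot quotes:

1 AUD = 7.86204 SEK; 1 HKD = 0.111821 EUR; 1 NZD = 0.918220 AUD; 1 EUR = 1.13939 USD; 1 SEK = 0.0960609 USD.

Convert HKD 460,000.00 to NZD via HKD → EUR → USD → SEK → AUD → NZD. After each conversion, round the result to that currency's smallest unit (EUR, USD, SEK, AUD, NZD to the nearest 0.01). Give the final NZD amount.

NZD 84,513.29

HKD 460,000.00 × 0.111821 = EUR 51,437.66
EUR 51,437.66 × 1.13939 = USD 58,607.56
USD 58,607.56 ÷ 0.0960609 = SEK 610,108.38
SEK 610,108.38 ÷ 7.86204 = AUD 77,601.79
AUD 77,601.79 ÷ 0.918220 = NZD 84,513.29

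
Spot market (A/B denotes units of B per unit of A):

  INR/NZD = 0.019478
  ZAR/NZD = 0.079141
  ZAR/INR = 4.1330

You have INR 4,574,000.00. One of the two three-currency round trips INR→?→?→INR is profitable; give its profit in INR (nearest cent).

Profit: INR 78,692.96

Profitable loop is INR → NZD → ZAR → INR:
INR 4,574,000.00 × 0.019478 = NZD 89,092.37
NZD 89,092.37 ÷ 0.079141 = ZAR 1,125,742.31
ZAR 1,125,742.31 × 4.1330 = INR 4,652,692.96
Profit = INR 4,652,692.96 − INR 4,574,000.00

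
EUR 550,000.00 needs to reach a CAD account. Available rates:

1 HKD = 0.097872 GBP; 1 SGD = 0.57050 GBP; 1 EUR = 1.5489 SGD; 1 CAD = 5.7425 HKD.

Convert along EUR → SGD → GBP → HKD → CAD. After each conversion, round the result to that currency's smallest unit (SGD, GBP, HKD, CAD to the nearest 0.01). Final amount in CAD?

EUR 550,000.00 × 1.5489 = SGD 851,895.00
SGD 851,895.00 × 0.57050 = GBP 486,006.10
GBP 486,006.10 ÷ 0.097872 = HKD 4,965,731.77
HKD 4,965,731.77 ÷ 5.7425 = CAD 864,733.44

CAD 864,733.44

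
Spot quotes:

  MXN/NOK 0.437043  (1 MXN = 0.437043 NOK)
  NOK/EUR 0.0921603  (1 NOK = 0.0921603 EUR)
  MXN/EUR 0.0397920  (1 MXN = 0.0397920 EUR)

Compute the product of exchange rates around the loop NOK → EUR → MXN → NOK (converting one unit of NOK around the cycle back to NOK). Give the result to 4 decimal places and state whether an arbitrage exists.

Around NOK → EUR → MXN → NOK: 1 × 0.0921603 ÷ 0.0397920 × 0.437043 = 1.012214
Product > 1; profitable direction is NOK → EUR → MXN → NOK.

1.0122 (arbitrage exists)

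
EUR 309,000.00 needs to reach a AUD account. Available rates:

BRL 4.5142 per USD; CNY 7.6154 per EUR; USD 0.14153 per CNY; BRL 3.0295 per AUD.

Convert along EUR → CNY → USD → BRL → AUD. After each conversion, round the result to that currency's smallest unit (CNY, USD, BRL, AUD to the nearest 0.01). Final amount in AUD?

AUD 496,260.32

EUR 309,000.00 × 7.6154 = CNY 2,353,158.60
CNY 2,353,158.60 × 0.14153 = USD 333,042.54
USD 333,042.54 × 4.5142 = BRL 1,503,420.63
BRL 1,503,420.63 ÷ 3.0295 = AUD 496,260.32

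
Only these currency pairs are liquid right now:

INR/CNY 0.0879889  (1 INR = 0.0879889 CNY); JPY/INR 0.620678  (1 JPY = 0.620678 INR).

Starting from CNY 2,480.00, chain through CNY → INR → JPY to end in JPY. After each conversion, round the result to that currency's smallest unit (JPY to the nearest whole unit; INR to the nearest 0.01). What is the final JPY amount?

CNY 2,480.00 ÷ 0.0879889 = INR 28,185.37
INR 28,185.37 ÷ 0.620678 = JPY 45,411

JPY 45,411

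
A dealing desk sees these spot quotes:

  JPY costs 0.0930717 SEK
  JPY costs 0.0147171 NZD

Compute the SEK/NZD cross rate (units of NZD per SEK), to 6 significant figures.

SEK/NZD = 0.158126

1 SEK ÷ 0.0930717 = 10.7444 JPY
10.7444 JPY × 0.0147171 = 0.158126 NZD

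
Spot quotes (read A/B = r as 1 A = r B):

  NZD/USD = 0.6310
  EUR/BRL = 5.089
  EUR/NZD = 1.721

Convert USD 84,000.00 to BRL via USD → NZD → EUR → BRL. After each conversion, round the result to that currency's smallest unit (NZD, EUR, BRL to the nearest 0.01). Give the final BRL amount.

BRL 393,642.09

USD 84,000.00 ÷ 0.6310 = NZD 133,122.03
NZD 133,122.03 ÷ 1.721 = EUR 77,351.56
EUR 77,351.56 × 5.089 = BRL 393,642.09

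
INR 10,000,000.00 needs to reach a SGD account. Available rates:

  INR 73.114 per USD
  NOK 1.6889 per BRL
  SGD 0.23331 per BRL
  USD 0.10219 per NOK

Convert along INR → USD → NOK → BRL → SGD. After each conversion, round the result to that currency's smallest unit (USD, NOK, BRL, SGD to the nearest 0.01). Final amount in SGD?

SGD 184,893.00

INR 10,000,000.00 ÷ 73.114 = USD 136,772.71
USD 136,772.71 ÷ 0.10219 = NOK 1,338,415.79
NOK 1,338,415.79 ÷ 1.6889 = BRL 792,477.82
BRL 792,477.82 × 0.23331 = SGD 184,893.00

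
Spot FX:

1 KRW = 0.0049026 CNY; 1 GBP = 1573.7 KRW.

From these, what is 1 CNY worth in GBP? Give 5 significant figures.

CNY/GBP = 0.12961

1 CNY ÷ 0.0049026 = 203.973 KRW
203.973 KRW ÷ 1573.7 = 0.129614 GBP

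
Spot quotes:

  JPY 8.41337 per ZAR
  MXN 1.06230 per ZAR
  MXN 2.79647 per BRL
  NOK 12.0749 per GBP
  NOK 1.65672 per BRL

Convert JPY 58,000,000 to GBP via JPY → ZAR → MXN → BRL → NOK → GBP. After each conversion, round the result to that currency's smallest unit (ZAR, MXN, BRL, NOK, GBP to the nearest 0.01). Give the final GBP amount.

JPY 58,000,000 ÷ 8.41337 = ZAR 6,893,789.29
ZAR 6,893,789.29 × 1.06230 = MXN 7,323,272.36
MXN 7,323,272.36 ÷ 2.79647 = BRL 2,618,755.92
BRL 2,618,755.92 × 1.65672 = NOK 4,338,545.31
NOK 4,338,545.31 ÷ 12.0749 = GBP 359,302.79

GBP 359,302.79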